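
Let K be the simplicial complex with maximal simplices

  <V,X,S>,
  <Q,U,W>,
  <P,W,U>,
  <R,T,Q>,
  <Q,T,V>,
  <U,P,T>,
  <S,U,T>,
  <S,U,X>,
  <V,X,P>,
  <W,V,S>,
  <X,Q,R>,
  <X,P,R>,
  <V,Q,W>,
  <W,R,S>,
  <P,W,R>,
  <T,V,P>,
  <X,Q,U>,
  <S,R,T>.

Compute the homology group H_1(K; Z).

H_1 = Z^2.

Order the vertices as P < Q < R < S < T < U < V < W < X. Listing each simplex with vertices in this order, K has dimension 2 with simplices:

  0-simplices (9): P, Q, R, S, T, U, V, W, X
  1-simplices (27): PR, PT, PU, PV, PW, PX, QR, QT, QU, QV, QW, QX, RS, RT, RW, RX, ST, SU, SV, SW, SX, TU, TV, UW, UX, VW, VX
  2-simplices (18): PRW, PRX, PTU, PTV, PUW, PVX, QRT, QRX, QTV, QUW, QUX, QVW, RST, RSW, STU, SUX, SVW, SVX

so the chain groups are C_0 ≅ Z^9, C_1 ≅ Z^27, C_2 ≅ Z^18.

∂_1: C_1 → C_0 is given by ∂[p,q] = [q] − [p]. For instance
  ∂QV = V − Q.
The resulting 9×27 matrix has rank 8, and its Smith normal form has invariant factors (1,1,1,1,1,1,1,1).

∂_2: C_2 → C_1 sends each 2-simplex [p,q,r] to [q,r] − [p,r] + [p,q]. For instance
  ∂SVW = VW − SW + SV,
  ∂RST = ST − RT + RS.
The 27×18 boundary matrix has rank 17 and Smith normal form diag(1,1,1,1,1,1,1,1,1,1,1,1,1,1,1,1,1).

Now H_k = ker ∂_k / im ∂_{k+1}, so:

  H_1: rank ker ∂_1 − rank ∂_2 = (27 − 8) − 17 = 2, and the invariant factors of ∂_2 are all 1, so H_1 = Z^2.

(K is a triangulation of the torus T^2.)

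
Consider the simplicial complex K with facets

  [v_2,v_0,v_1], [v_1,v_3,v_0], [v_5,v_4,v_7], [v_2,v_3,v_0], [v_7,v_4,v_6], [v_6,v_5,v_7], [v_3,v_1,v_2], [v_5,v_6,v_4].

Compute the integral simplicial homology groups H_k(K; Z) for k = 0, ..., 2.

Order the vertices as v_0 < v_1 < v_2 < v_3 < v_4 < v_5 < v_6 < v_7. Listing each simplex with vertices in this order, K has dimension 2 with simplices:

  0-simplices (8): [v_0], [v_1], [v_2], [v_3], [v_4], [v_5], [v_6], [v_7]
  1-simplices (12): [v_0,v_1], [v_0,v_2], [v_0,v_3], [v_1,v_2], [v_1,v_3], [v_2,v_3], [v_4,v_5], [v_4,v_6], [v_4,v_7], [v_5,v_6], [v_5,v_7], [v_6,v_7]
  2-simplices (8): [v_0,v_1,v_2], [v_0,v_1,v_3], [v_0,v_2,v_3], [v_1,v_2,v_3], [v_4,v_5,v_6], [v_4,v_5,v_7], [v_4,v_6,v_7], [v_5,v_6,v_7]

giving chain groups C_0 ≅ Z^8, C_1 ≅ Z^12, C_2 ≅ Z^8.

The boundary map ∂_1: C_1 → C_0 sends each edge [p,q] (with p < q) to q − p.
As a 8×12 matrix over Z this has rank 6, with invariant factors (1,1,1,1,1,1).

∂_2: C_2 → C_1 sends each 2-simplex [p,q,r] to [q,r] − [p,r] + [p,q]. For instance
  ∂[v_4,v_5,v_6] = [v_5,v_6] − [v_4,v_6] + [v_4,v_5],
  ∂[v_4,v_5,v_7] = [v_5,v_7] − [v_4,v_7] + [v_4,v_5].
The 12×8 boundary matrix has rank 6 and Smith normal form diag(1,1,1,1,1,1).

Computing H_k = (kernel of ∂_k) / (image of ∂_{k+1}):

  H_0: rank C_0 − rank ∂_1 = 8 − 6 = 2, and the invariant factors of ∂_1 are all 1, so H_0 = Z^2.
  H_1: rank ker ∂_1 − rank ∂_2 = (12 − 6) − 6 = 0, and the invariant factors of ∂_2 are all 1, so H_1 = 0.
  H_2: rank ker ∂_2 − rank ∂_3 = (8 − 6) − 0 = 2, and there is no ∂_3, so H_2 = Z^2.

H_0 = Z^2,  H_1 = 0,  H_2 = Z^2.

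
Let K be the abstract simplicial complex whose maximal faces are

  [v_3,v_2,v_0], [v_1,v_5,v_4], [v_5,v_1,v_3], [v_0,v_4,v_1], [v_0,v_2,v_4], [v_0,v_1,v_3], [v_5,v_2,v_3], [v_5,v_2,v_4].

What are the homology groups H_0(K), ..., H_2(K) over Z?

H_0 = Z,  H_1 = 0,  H_2 = Z.

Fix the vertex order v_0 < v_1 < v_2 < v_3 < v_4 < v_5 and write every simplex with vertices in increasing order. Then dim K = 2 and the simplices of K are:

  0-simplices (6): [v_0], [v_1], [v_2], [v_3], [v_4], [v_5]
  1-simplices (12): [v_0,v_1], [v_0,v_2], [v_0,v_3], [v_0,v_4], [v_1,v_3], [v_1,v_4], [v_1,v_5], [v_2,v_3], [v_2,v_4], [v_2,v_5], [v_3,v_5], [v_4,v_5]
  2-simplices (8): [v_0,v_1,v_3], [v_0,v_1,v_4], [v_0,v_2,v_3], [v_0,v_2,v_4], [v_1,v_3,v_5], [v_1,v_4,v_5], [v_2,v_3,v_5], [v_2,v_4,v_5]

giving chain groups C_0 ≅ Z^6, C_1 ≅ Z^12, C_2 ≅ Z^8.

∂_1: C_1 → C_0 maps an edge to its endpoints' difference, ∂[p,q] = q − p. For instance
  ∂[v_3,v_5] = [v_5] − [v_3].
As a 6×12 matrix over Z this has rank 5, with invariant factors (1,1,1,1,1).

Boundary ∂_2: C_2 → C_1 acts by ∂[p,q,r] = [q,r] − [p,r] + [p,q]. For instance
  ∂[v_1,v_4,v_5] = [v_4,v_5] − [v_1,v_5] + [v_1,v_4],
  ∂[v_0,v_2,v_4] = [v_2,v_4] − [v_0,v_4] + [v_0,v_2].
The resulting 12×8 matrix has rank 7, and its Smith normal form has invariant factors (1,1,1,1,1,1,1).

Reading off H_k = ker ∂_k / im ∂_{k+1}:

  H_0: rank C_0 − rank ∂_1 = 6 − 5 = 1, and the invariant factors of ∂_1 are all 1, so H_0 ≅ Z.
  H_1: rank ker ∂_1 − rank ∂_2 = (12 − 5) − 7 = 0, and the invariant factors of ∂_2 are all 1, so H_1 ≅ 0.
  H_2: rank ker ∂_2 − rank ∂_3 = (8 − 7) − 0 = 1, and there is no ∂_3, so H_2 ≅ Z.

As a check, the Euler characteristic is 6 − 12 + 8 = 2, which agrees with 1 − 0 + 1 = 2.
(K is a triangulation of the 2-sphere S^2.)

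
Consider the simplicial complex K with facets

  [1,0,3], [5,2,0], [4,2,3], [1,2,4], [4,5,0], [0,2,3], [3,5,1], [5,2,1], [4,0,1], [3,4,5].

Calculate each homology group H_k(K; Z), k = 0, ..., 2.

H_0 ≅ Z,  H_1 ≅ Z/2Z,  H_2 = 0.

Take the total order 0 < 1 < 2 < 3 < 4 < 5 on the vertex set. Then K (dimension 2) consists of the simplices:

  0-simplices (6): [0], [1], [2], [3], [4], [5]
  1-simplices (15): [0,1], [0,2], [0,3], [0,4], [0,5], [1,2], [1,3], [1,4], [1,5], [2,3], [2,4], [2,5], [3,4], [3,5], [4,5]
  2-simplices (10): [0,1,3], [0,1,4], [0,2,3], [0,2,5], [0,4,5], [1,2,4], [1,2,5], [1,3,5], [2,3,4], [3,4,5]

Hence C_0 ≅ Z^6, C_1 ≅ Z^15, C_2 ≅ Z^10.

The boundary map ∂_1: C_1 → C_0 is given by ∂[p,q] = [q] − [p]. For instance
  ∂[3,5] = [5] − [3].
The resulting 6×15 matrix has rank 5, and its Smith normal form has invariant factors (1,1,1,1,1).

The boundary map ∂_2: C_2 → C_1 acts by ∂[p,q,r] = [q,r] − [p,r] + [p,q]. For instance
  ∂[0,1,3] = [1,3] − [0,3] + [0,1],
  ∂[2,3,4] = [3,4] − [2,4] + [2,3].
This gives a 15×10 integer matrix of rank 10; reducing to Smith normal form yields diagonal entries (1,1,1,1,1,1,1,1,1,2).

Reading off H_k = ker ∂_k / im ∂_{k+1}:

  H_0: rank C_0 − rank ∂_1 = 6 − 5 = 1, and the invariant factors of ∂_1 are all 1, so H_0 = Z.
  H_1: rank ker ∂_1 − rank ∂_2 = (15 − 5) − 10 = 0, and ∂_2 has invariant factor 2 > 1, so H_1 = Z/2Z.
  H_2: rank ker ∂_2 − rank ∂_3 = (10 − 10) − 0 = 0, and there is no ∂_3, so H_2 = 0.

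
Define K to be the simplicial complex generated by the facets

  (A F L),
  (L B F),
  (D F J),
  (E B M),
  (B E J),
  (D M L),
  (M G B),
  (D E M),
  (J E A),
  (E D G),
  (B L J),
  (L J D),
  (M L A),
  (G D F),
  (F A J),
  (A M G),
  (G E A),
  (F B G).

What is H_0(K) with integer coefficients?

H_0 ≅ Z.

Take the total order A < B < D < E < F < G < J < L < M on the vertex set. Then K (dimension 2) consists of the simplices:

  0-simplices (9): A, B, D, E, F, G, J, L, M
  1-simplices (27): AE, AF, AG, AJ, AL, AM, BE, BF, BG, BJ, BL, BM, DE, DF, DG, DJ, DL, DM, EG, EJ, EM, FG, FJ, FL, GM, JL, LM
  2-simplices (18): AEG, AEJ, AFJ, AFL, AGM, ALM, BEJ, BEM, BFG, BFL, BGM, BJL, DEG, DEM, DFG, DFJ, DJL, DLM

giving chain groups C_0 ≅ Z^9, C_1 ≅ Z^27, C_2 ≅ Z^18.

The boundary map ∂_1: C_1 → C_0 sends each edge [p,q] (with p < q) to q − p.
The 9×27 boundary matrix has rank 8 and Smith normal form diag(1,1,1,1,1,1,1,1).

The boundary map ∂_2: C_2 → C_1 acts by ∂[p,q,r] = [q,r] − [p,r] + [p,q]. For instance
  ∂AEJ = EJ − AJ + AE,
  ∂DEG = EG − DG + DE.
The resulting 27×18 matrix has rank 18, and its Smith normal form has invariant factors (1,1,1,1,1,1,1,1,1,1,1,1,1,1,1,1,1,2).

Computing H_k = (kernel of ∂_k) / (image of ∂_{k+1}):

  H_0: rank C_0 − rank ∂_1 = 9 − 8 = 1, and the invariant factors of ∂_1 are all 1, so H_0 = Z.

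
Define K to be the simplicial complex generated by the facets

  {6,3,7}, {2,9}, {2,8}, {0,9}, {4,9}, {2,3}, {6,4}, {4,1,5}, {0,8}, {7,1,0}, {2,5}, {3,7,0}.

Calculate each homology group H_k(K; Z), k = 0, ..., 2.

H_0 ≅ Z,  H_1 ≅ Z^5,  H_2 = 0.

Fix the vertex order 0 < 1 < 2 < 3 < 4 < 5 < 6 < 7 < 8 < 9 and write every simplex with vertices in increasing order. Then dim K = 2 and the simplices of K are:

  0-simplices (10): [0], [1], [2], [3], [4], [5], [6], [7], [8], [9]
  1-simplices (18): [0,1], [0,3], [0,7], [0,8], [0,9], [1,4], [1,5], [1,7], [2,3], [2,5], [2,8], [2,9], [3,6], [3,7], [4,5], [4,6], [4,9], [6,7]
  2-simplices (4): [0,1,7], [0,3,7], [1,4,5], [3,6,7]

so the chain groups are C_0 ≅ Z^10, C_1 ≅ Z^18, C_2 ≅ Z^4.

The boundary map ∂_1: C_1 → C_0 sends each edge [p,q] (with p < q) to q − p. For instance
  ∂[2,3] = [3] − [2].
The 10×18 boundary matrix has rank 9 and Smith normal form diag(1,1,1,1,1,1,1,1,1).

∂_2: C_2 → C_1 maps a triangle to the signed sum of its edges. For instance
  ∂[3,6,7] = [6,7] − [3,7] + [3,6],
  ∂[0,3,7] = [3,7] − [0,7] + [0,3].
This gives a 18×4 integer matrix of rank 4; reducing to Smith normal form yields diagonal entries (1,1,1,1).

Reading off H_k = ker ∂_k / im ∂_{k+1}:

  H_0: rank C_0 − rank ∂_1 = 10 − 9 = 1, and the invariant factors of ∂_1 are all 1, so H_0 ≅ Z.
  H_1: rank ker ∂_1 − rank ∂_2 = (18 − 9) − 4 = 5, and the invariant factors of ∂_2 are all 1, so H_1 ≅ Z^5.
  H_2: rank ker ∂_2 − rank ∂_3 = (4 − 4) − 0 = 0, and there is no ∂_3, so H_2 ≅ 0.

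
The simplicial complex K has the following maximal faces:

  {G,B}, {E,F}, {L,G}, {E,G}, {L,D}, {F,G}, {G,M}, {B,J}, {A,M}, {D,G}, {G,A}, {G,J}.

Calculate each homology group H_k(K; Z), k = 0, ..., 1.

H_0 = Z,  H_1 = Z^4.

We work with the vertex ordering A < B < D < E < F < G < J < L < M. The simplices of K, each written with vertices in increasing order, are:

  0-simplices (9): A, B, D, E, F, G, J, L, M
  1-simplices (12): AG, AM, BG, BJ, DG, DL, EF, EG, FG, GJ, GL, GM

so the chain groups are C_0 ≅ Z^9, C_1 ≅ Z^12.

Boundary ∂_1: C_1 → C_0 maps an edge to its endpoints' difference, ∂[p,q] = q − p. For instance
  ∂GJ = J − G.
The resulting 9×12 matrix has rank 8, and its Smith normal form has invariant factors (1,1,1,1,1,1,1,1).

Computing H_k = (kernel of ∂_k) / (image of ∂_{k+1}):

  H_0: rank C_0 − rank ∂_1 = 9 − 8 = 1, and the invariant factors of ∂_1 are all 1, so H_0 ≅ Z.
  H_1: rank ker ∂_1 − rank ∂_2 = (12 − 8) − 0 = 4, and there is no ∂_2, so H_1 ≅ Z^4.

As a check, the Euler characteristic is 9 − 12 = -3, which agrees with 1 − 4 = -3.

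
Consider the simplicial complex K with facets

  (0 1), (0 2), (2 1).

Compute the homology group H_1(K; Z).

K has 3 vertices, 3 edges.
rank ∂_1 = 2, rank ∂_2 = 0 ⇒ b_1 = 3 − 2 − 0 = 1. So H_1 = Z.

H_1 ≅ Z.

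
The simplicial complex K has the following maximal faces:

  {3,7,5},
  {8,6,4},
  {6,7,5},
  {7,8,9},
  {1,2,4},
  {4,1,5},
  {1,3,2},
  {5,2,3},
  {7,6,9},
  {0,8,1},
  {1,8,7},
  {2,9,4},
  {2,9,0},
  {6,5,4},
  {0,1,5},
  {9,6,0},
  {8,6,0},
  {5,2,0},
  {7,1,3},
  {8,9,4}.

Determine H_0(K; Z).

K has 10 vertices, 30 edges, 20 triangles.
rank ∂_0 = 0, rank ∂_1 = 9 ⇒ b_0 = 10 − 0 − 9 = 1; all invariant factors of ∂_1 are 1 so no torsion. So H_0 ≅ Z.

H_0 = Z.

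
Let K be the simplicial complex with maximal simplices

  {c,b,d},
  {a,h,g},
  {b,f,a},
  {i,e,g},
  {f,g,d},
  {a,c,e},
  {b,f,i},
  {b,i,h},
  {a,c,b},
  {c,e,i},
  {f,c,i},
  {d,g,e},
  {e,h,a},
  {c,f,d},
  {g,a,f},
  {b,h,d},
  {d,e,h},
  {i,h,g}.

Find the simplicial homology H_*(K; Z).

Take the total order a < b < c < d < e < f < g < h < i on the vertex set. Then K (dimension 2) consists of the simplices:

  0-simplices (9): a, b, c, d, e, f, g, h, i
  1-simplices (27): ab, ac, ae, af, ag, ah, bc, bd, bf, bh, bi, cd, ce, cf, ci, de, df, dg, dh, eg, eh, ei, fg, fi, gh, gi, hi
  2-simplices (18): abc, abf, ace, aeh, afg, agh, bcd, bdh, bfi, bhi, cdf, cei, cfi, deg, deh, dfg, egi, ghi

giving chain groups C_0 ≅ Z^9, C_1 ≅ Z^27, C_2 ≅ Z^18.

∂_1: C_1 → C_0 maps an edge to its endpoints' difference, ∂[p,q] = q − p. For instance
  ∂gi = i − g.
The resulting 9×27 matrix has rank 8, and its Smith normal form has invariant factors (1,1,1,1,1,1,1,1).

∂_2: C_2 → C_1 maps a triangle to the signed sum of its edges. For instance
  ∂deh = eh − dh + de,
  ∂bfi = fi − bi + bf.
The resulting 27×18 matrix has rank 18, and its Smith normal form has invariant factors (1,1,1,1,1,1,1,1,1,1,1,1,1,1,1,1,1,2).

From H_k ≅ ker(∂_k) / im(∂_{k+1}) we obtain:

  H_0: rank C_0 − rank ∂_1 = 9 − 8 = 1, and the invariant factors of ∂_1 are all 1, so H_0 = Z.
  H_1: rank ker ∂_1 − rank ∂_2 = (27 − 8) − 18 = 1, and ∂_2 has invariant factor 2 > 1, so H_1 = Z ⊕ Z_2.
  H_2: rank ker ∂_2 − rank ∂_3 = (18 − 18) − 0 = 0, and there is no ∂_3, so H_2 = 0.

H_0 = Z,  H_1 = Z ⊕ Z_2,  H_2 = 0.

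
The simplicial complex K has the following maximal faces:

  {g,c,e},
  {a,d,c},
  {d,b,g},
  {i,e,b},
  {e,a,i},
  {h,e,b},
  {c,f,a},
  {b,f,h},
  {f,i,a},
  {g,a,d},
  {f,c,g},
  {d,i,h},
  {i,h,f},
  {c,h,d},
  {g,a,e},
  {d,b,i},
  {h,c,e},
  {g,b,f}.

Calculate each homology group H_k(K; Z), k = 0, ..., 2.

H_0 ≅ Z,  H_1 ≅ Z × Z/2,  H_2 = 0.

Take the total order a < b < c < d < e < f < g < h < i on the vertex set. Then K (dimension 2) consists of the simplices:

  0-simplices (9): a, b, c, d, e, f, g, h, i
  1-simplices (27): ac, ad, ae, af, ag, ai, bd, be, bf, bg, bh, bi, cd, ce, cf, cg, ch, dg, dh, di, eg, eh, ei, fg, fh, fi, hi
  2-simplices (18): acd, acf, adg, aeg, aei, afi, bdg, bdi, beh, bei, bfg, bfh, cdh, ceg, ceh, cfg, dhi, fhi

so the chain groups are C_0 ≅ Z^9, C_1 ≅ Z^27, C_2 ≅ Z^18.

Boundary ∂_1: C_1 → C_0 sends each edge [p,q] (with p < q) to q − p. For instance
  ∂fi = i − f.
As a 9×27 matrix over Z this has rank 8, with invariant factors (1,1,1,1,1,1,1,1).

∂_2: C_2 → C_1 acts by ∂[p,q,r] = [q,r] − [p,r] + [p,q]. For instance
  ∂beh = eh − bh + be,
  ∂aei = ei − ai + ae.
As a 27×18 matrix over Z this has rank 18, with invariant factors (1,1,1,1,1,1,1,1,1,1,1,1,1,1,1,1,1,2).

Now H_k = ker ∂_k / im ∂_{k+1}, so:

  H_0: rank C_0 − rank ∂_1 = 9 − 8 = 1, and the invariant factors of ∂_1 are all 1, so H_0 ≅ Z.
  H_1: rank ker ∂_1 − rank ∂_2 = (27 − 8) − 18 = 1, and ∂_2 has invariant factor 2 > 1, so H_1 ≅ Z × Z/2.
  H_2: rank ker ∂_2 − rank ∂_3 = (18 − 18) − 0 = 0, and there is no ∂_3, so H_2 ≅ 0.

(K is a triangulation of the Klein bottle.)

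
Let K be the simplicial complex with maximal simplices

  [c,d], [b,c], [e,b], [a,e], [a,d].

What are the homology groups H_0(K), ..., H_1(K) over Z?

Fix the vertex order a < b < c < d < e and write every simplex with vertices in increasing order. Then dim K = 1 and the simplices of K are:

  0-simplices (5): a, b, c, d, e
  1-simplices (5): ad, ae, bc, be, cd

Hence C_0 ≅ Z^5, C_1 ≅ Z^5.

∂_1: C_1 → C_0 is given by ∂[p,q] = [q] − [p].
This gives a 5×5 integer matrix of rank 4; reducing to Smith normal form yields diagonal entries (1,1,1,1).

From H_k ≅ ker(∂_k) / im(∂_{k+1}) we obtain:

  H_0: rank C_0 − rank ∂_1 = 5 − 4 = 1, and the invariant factors of ∂_1 are all 1, so H_0 ≅ Z.
  H_1: rank ker ∂_1 − rank ∂_2 = (5 − 4) − 0 = 1, and there is no ∂_2, so H_1 ≅ Z.

As a check, the Euler characteristic is 5 − 5 = 0, which agrees with 1 − 1 = 0.
(K is a triangulation of the circle S^1.)

H_0 ≅ Z,  H_1 ≅ Z.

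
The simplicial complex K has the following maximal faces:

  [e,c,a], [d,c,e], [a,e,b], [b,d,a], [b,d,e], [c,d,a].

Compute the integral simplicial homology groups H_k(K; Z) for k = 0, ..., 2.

Order the vertices as a < b < c < d < e. Listing each simplex with vertices in this order, K has dimension 2 with simplices:

  0-simplices (5): a, b, c, d, e
  1-simplices (9): ab, ac, ad, ae, bd, be, cd, ce, de
  2-simplices (6): abd, abe, acd, ace, bde, cde

giving chain groups C_0 ≅ Z^5, C_1 ≅ Z^9, C_2 ≅ Z^6.

The boundary map ∂_1: C_1 → C_0 is given by ∂[p,q] = [q] − [p]. For instance
  ∂be = e − b.
This gives a 5×9 integer matrix of rank 4; reducing to Smith normal form yields diagonal entries (1,1,1,1).

The boundary map ∂_2: C_2 → C_1 maps a triangle to the signed sum of its edges. For instance
  ∂abe = be − ae + ab,
  ∂abd = bd − ad + ab.
The resulting 9×6 matrix has rank 5, and its Smith normal form has invariant factors (1,1,1,1,1).

Reading off H_k = ker ∂_k / im ∂_{k+1}:

  H_0: rank C_0 − rank ∂_1 = 5 − 4 = 1, and the invariant factors of ∂_1 are all 1, so H_0 = Z.
  H_1: rank ker ∂_1 − rank ∂_2 = (9 − 4) − 5 = 0, and the invariant factors of ∂_2 are all 1, so H_1 = 0.
  H_2: rank ker ∂_2 − rank ∂_3 = (6 − 5) − 0 = 1, and there is no ∂_3, so H_2 = Z.

As a check, the Euler characteristic is 5 − 9 + 6 = 2, which agrees with 1 − 0 + 1 = 2.
(K is a triangulation of the 2-sphere S^2.)

H_0 ≅ Z,  H_1 = 0,  H_2 ≅ Z.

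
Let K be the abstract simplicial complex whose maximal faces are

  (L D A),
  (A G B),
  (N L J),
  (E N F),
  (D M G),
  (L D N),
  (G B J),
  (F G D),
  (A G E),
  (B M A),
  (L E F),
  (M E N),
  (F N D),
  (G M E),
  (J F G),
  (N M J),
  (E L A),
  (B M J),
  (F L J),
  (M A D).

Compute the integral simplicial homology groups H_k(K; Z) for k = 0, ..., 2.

Fix the vertex order A < B < D < E < F < G < J < L < M < N and write every simplex with vertices in increasing order. Then dim K = 2 and the simplices of K are:

  0-simplices (10): A, B, D, E, F, G, J, L, M, N
  1-simplices (30): AB, AD, AE, AG, AL, AM, BG, BJ, BM, DF, DG, DL, DM, DN, EF, EG, EL, EM, EN, FG, FJ, FL, FN, GJ, GM, JL, JM, JN, LN, MN
  2-simplices (20): ABG, ABM, ADL, ADM, AEG, AEL, BGJ, BJM, DFG, DFN, DGM, DLN, EFL, EFN, EGM, EMN, FGJ, FJL, JLN, JMN

giving chain groups C_0 ≅ Z^10, C_1 ≅ Z^30, C_2 ≅ Z^20.

The boundary map ∂_1: C_1 → C_0 sends each edge [p,q] (with p < q) to q − p.
As a 10×30 matrix over Z this has rank 9, with invariant factors (1,1,1,1,1,1,1,1,1).

Boundary ∂_2: C_2 → C_1 acts by ∂[p,q,r] = [q,r] − [p,r] + [p,q]. For instance
  ∂BJM = JM − BM + BJ,
  ∂JMN = MN − JN + JM.
The 30×20 boundary matrix has rank 20 and Smith normal form diag(1,1,1,1,1,1,1,1,1,1,1,1,1,1,1,1,1,1,1,2).

Now H_k = ker ∂_k / im ∂_{k+1}, so:

  H_0: rank C_0 − rank ∂_1 = 10 − 9 = 1, and the invariant factors of ∂_1 are all 1, so H_0 ≅ Z.
  H_1: rank ker ∂_1 − rank ∂_2 = (30 − 9) − 20 = 1, and ∂_2 has invariant factor 2 > 1, so H_1 ≅ Z ⊕ Z/2.
  H_2: rank ker ∂_2 − rank ∂_3 = (20 − 20) − 0 = 0, and there is no ∂_3, so H_2 ≅ 0.

H_0 = Z,  H_1 = Z ⊕ Z/2,  H_2 = 0.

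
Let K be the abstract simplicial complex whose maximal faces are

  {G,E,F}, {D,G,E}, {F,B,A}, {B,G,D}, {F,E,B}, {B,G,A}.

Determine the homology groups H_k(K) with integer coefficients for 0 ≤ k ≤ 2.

Order the vertices as A < B < D < E < F < G. Listing each simplex with vertices in this order, K has dimension 2 with simplices:

  0-simplices (6): A, B, D, E, F, G
  1-simplices (12): AB, AF, AG, BD, BE, BF, BG, DE, DG, EF, EG, FG
  2-simplices (6): ABF, ABG, BDG, BEF, DEG, EFG

Hence C_0 ≅ Z^6, C_1 ≅ Z^12, C_2 ≅ Z^6.

The boundary map ∂_1: C_1 → C_0 maps an edge to its endpoints' difference, ∂[p,q] = q − p. For instance
  ∂FG = G − F.
As a 6×12 matrix over Z this has rank 5, with invariant factors (1,1,1,1,1).

Boundary ∂_2: C_2 → C_1 acts by ∂[p,q,r] = [q,r] − [p,r] + [p,q]. For instance
  ∂ABF = BF − AF + AB,
  ∂DEG = EG − DG + DE.
This gives a 12×6 integer matrix of rank 6; reducing to Smith normal form yields diagonal entries (1,1,1,1,1,1).

From H_k ≅ ker(∂_k) / im(∂_{k+1}) we obtain:

  H_0: rank C_0 − rank ∂_1 = 6 − 5 = 1, and the invariant factors of ∂_1 are all 1, so H_0 ≅ Z.
  H_1: rank ker ∂_1 − rank ∂_2 = (12 − 5) − 6 = 1, and the invariant factors of ∂_2 are all 1, so H_1 ≅ Z.
  H_2: rank ker ∂_2 − rank ∂_3 = (6 − 6) − 0 = 0, and there is no ∂_3, so H_2 ≅ 0.

H_0 = Z,  H_1 = Z,  H_2 = 0.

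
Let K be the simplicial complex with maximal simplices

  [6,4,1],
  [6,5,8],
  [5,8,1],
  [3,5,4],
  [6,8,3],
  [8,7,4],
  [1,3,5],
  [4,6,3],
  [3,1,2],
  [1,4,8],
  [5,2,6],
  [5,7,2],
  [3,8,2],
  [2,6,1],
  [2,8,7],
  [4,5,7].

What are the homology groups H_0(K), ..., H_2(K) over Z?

We work with the vertex ordering 1 < 2 < 3 < 4 < 5 < 6 < 7 < 8. The simplices of K, each written with vertices in increasing order, are:

  0-simplices (8): [1], [2], [3], [4], [5], [6], [7], [8]
  1-simplices (24): (24 of them)
  2-simplices (16): [1,2,3], [1,2,6], [1,3,5], [1,4,6], [1,4,8], [1,5,8], [2,3,8], [2,5,6], [2,5,7], [2,7,8], [3,4,5], [3,4,6], [3,6,8], [4,5,7], [4,7,8], [5,6,8]

so the chain groups are C_0 ≅ Z^8, C_1 ≅ Z^24, C_2 ≅ Z^16.

∂_1: C_1 → C_0 is given by ∂[p,q] = [q] − [p].
The resulting 8×24 matrix has rank 7, and its Smith normal form has invariant factors (1,1,1,1,1,1,1).

The boundary map ∂_2: C_2 → C_1 acts by ∂[p,q,r] = [q,r] − [p,r] + [p,q]. For instance
  ∂[3,6,8] = [6,8] − [3,8] + [3,6],
  ∂[1,2,3] = [2,3] − [1,3] + [1,2].
This gives a 24×16 integer matrix of rank 15; reducing to Smith normal form yields diagonal entries (1,1,1,1,1,1,1,1,1,1,1,1,1,1,1).

Now H_k = ker ∂_k / im ∂_{k+1}, so:

  H_0: rank C_0 − rank ∂_1 = 8 − 7 = 1, and the invariant factors of ∂_1 are all 1, so H_0 ≅ Z.
  H_1: rank ker ∂_1 − rank ∂_2 = (24 − 7) − 15 = 2, and the invariant factors of ∂_2 are all 1, so H_1 ≅ Z^2.
  H_2: rank ker ∂_2 − rank ∂_3 = (16 − 15) − 0 = 1, and there is no ∂_3, so H_2 ≅ Z.

As a check, the Euler characteristic is 8 − 24 + 16 = 0, which agrees with 1 − 2 + 1 = 0.

H_0 = Z,  H_1 = Z^2,  H_2 = Z.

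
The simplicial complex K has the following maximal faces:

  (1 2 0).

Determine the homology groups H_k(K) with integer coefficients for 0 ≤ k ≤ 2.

H_0 = Z,  H_1 = 0,  H_2 = 0.

K has 3 vertices, 3 edges, 1 triangle.
rank ∂_0 = 0, rank ∂_1 = 2 ⇒ b_0 = 3 − 0 − 2 = 1; all invariant factors of ∂_1 are 1 so no torsion. So H_0 = Z.
rank ∂_1 = 2, rank ∂_2 = 1 ⇒ b_1 = 3 − 2 − 1 = 0; all invariant factors of ∂_2 are 1 so no torsion. So H_1 = 0.
rank ∂_2 = 1, rank ∂_3 = 0 ⇒ b_2 = 1 − 1 − 0 = 0. So H_2 = 0.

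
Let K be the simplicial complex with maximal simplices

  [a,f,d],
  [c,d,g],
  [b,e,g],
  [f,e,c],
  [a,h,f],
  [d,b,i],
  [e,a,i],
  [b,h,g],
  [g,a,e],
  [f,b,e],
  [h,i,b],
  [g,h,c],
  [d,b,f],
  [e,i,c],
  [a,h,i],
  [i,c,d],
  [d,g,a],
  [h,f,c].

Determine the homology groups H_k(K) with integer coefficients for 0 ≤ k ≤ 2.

H_0 = Z,  H_1 = Z^2,  H_2 = Z.

Order the vertices as a < b < c < d < e < f < g < h < i. Listing each simplex with vertices in this order, K has dimension 2 with simplices:

  0-simplices (9): a, b, c, d, e, f, g, h, i
  1-simplices (27): ad, ae, af, ag, ah, ai, bd, be, bf, bg, bh, bi, cd, ce, cf, cg, ch, ci, df, dg, di, ef, eg, ei, fh, gh, hi
  2-simplices (18): adf, adg, aeg, aei, afh, ahi, bdf, bdi, bef, beg, bgh, bhi, cdg, cdi, cef, cei, cfh, cgh

so the chain groups are C_0 ≅ Z^9, C_1 ≅ Z^27, C_2 ≅ Z^18.

Boundary ∂_1: C_1 → C_0 is given by ∂[p,q] = [q] − [p].
The resulting 9×27 matrix has rank 8, and its Smith normal form has invariant factors (1,1,1,1,1,1,1,1).

The boundary map ∂_2: C_2 → C_1 maps a triangle to the signed sum of its edges. For instance
  ∂cgh = gh − ch + cg,
  ∂adg = dg − ag + ad.
As a 27×18 matrix over Z this has rank 17, with invariant factors (1,1,1,1,1,1,1,1,1,1,1,1,1,1,1,1,1).

From H_k ≅ ker(∂_k) / im(∂_{k+1}) we obtain:

  H_0: rank C_0 − rank ∂_1 = 9 − 8 = 1, and the invariant factors of ∂_1 are all 1, so H_0 ≅ Z.
  H_1: rank ker ∂_1 − rank ∂_2 = (27 − 8) − 17 = 2, and the invariant factors of ∂_2 are all 1, so H_1 ≅ Z^2.
  H_2: rank ker ∂_2 − rank ∂_3 = (18 − 17) − 0 = 1, and there is no ∂_3, so H_2 ≅ Z.

(K is a triangulation of the torus T^2.)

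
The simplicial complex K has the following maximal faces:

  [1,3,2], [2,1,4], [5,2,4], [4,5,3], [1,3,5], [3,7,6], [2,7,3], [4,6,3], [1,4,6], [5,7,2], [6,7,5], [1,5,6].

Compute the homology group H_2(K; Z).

Take the total order 1 < 2 < 3 < 4 < 5 < 6 < 7 on the vertex set. Then K (dimension 2) consists of the simplices:

  0-simplices (7): [1], [2], [3], [4], [5], [6], [7]
  1-simplices (18): [1,2], [1,3], [1,4], [1,5], [1,6], [2,3], [2,4], [2,5], [2,7], [3,4], [3,5], [3,6], [3,7], [4,5], [4,6], [5,6], [5,7], [6,7]
  2-simplices (12): [1,2,3], [1,2,4], [1,3,5], [1,4,6], [1,5,6], [2,3,7], [2,4,5], [2,5,7], [3,4,5], [3,4,6], [3,6,7], [5,6,7]

giving chain groups C_0 ≅ Z^7, C_1 ≅ Z^18, C_2 ≅ Z^12.

Boundary ∂_1: C_1 → C_0 is given by ∂[p,q] = [q] − [p].
The resulting 7×18 matrix has rank 6, and its Smith normal form has invariant factors (1,1,1,1,1,1).

Boundary ∂_2: C_2 → C_1 sends each 2-simplex [p,q,r] to [q,r] − [p,r] + [p,q]. For instance
  ∂[2,5,7] = [5,7] − [2,7] + [2,5],
  ∂[1,3,5] = [3,5] − [1,5] + [1,3].
The resulting 18×12 matrix has rank 12, and its Smith normal form has invariant factors (1,1,1,1,1,1,1,1,1,1,1,2).

Reading off H_k = ker ∂_k / im ∂_{k+1}:

  H_2: rank ker ∂_2 − rank ∂_3 = (12 − 12) − 0 = 0, and there is no ∂_3, so H_2 ≅ 0.

H_2 = 0.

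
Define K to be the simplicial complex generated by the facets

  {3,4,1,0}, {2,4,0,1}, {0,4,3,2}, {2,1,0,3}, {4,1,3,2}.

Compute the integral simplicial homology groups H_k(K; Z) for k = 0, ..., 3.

H_0 = Z,  H_1 = 0,  H_2 = 0,  H_3 = Z.

Take the total order 0 < 1 < 2 < 3 < 4 on the vertex set. Then K (dimension 3) consists of the simplices:

  0-simplices (5): [0], [1], [2], [3], [4]
  1-simplices (10): [0,1], [0,2], [0,3], [0,4], [1,2], [1,3], [1,4], [2,3], [2,4], [3,4]
  2-simplices (10): [0,1,2], [0,1,3], [0,1,4], [0,2,3], [0,2,4], [0,3,4], [1,2,3], [1,2,4], [1,3,4], [2,3,4]
  3-simplices (5): [0,1,2,3], [0,1,2,4], [0,1,3,4], [0,2,3,4], [1,2,3,4]

Hence C_0 ≅ Z^5, C_1 ≅ Z^10, C_2 ≅ Z^10, C_3 ≅ Z^5.

Boundary ∂_1: C_1 → C_0 sends each edge [p,q] (with p < q) to q − p.
The resulting 5×10 matrix has rank 4, and its Smith normal form has invariant factors (1,1,1,1).

The boundary map ∂_2: C_2 → C_1 sends each 2-simplex [p,q,r] to [q,r] − [p,r] + [p,q]. For instance
  ∂[0,2,3] = [2,3] − [0,3] + [0,2],
  ∂[0,1,2] = [1,2] − [0,2] + [0,1].
This gives a 10×10 integer matrix of rank 6; reducing to Smith normal form yields diagonal entries (1,1,1,1,1,1).

Boundary ∂_3: C_3 → C_2 sends each 3-simplex σ to the alternating sum Σ_i (−1)^i (σ with its i-th vertex removed). For instance
  ∂[0,1,2,3] = [1,2,3] − [0,2,3] + [0,1,3] − [0,1,2],
  ∂[0,2,3,4] = [2,3,4] − [0,3,4] + [0,2,4] − [0,2,3].
The resulting 10×5 matrix has rank 4, and its Smith normal form has invariant factors (1,1,1,1).

Computing H_k = (kernel of ∂_k) / (image of ∂_{k+1}):

  H_0: rank C_0 − rank ∂_1 = 5 − 4 = 1, and the invariant factors of ∂_1 are all 1, so H_0 ≅ Z.
  H_1: rank ker ∂_1 − rank ∂_2 = (10 − 4) − 6 = 0, and the invariant factors of ∂_2 are all 1, so H_1 ≅ 0.
  H_2: rank ker ∂_2 − rank ∂_3 = (10 − 6) − 4 = 0, and the invariant factors of ∂_3 are all 1, so H_2 ≅ 0.
  H_3: rank ker ∂_3 − rank ∂_4 = (5 − 4) − 0 = 1, and there is no ∂_4, so H_3 ≅ Z.

As a check, the Euler characteristic is 5 − 10 + 10 − 5 = 0, which agrees with 1 − 0 + 0 − 1 = 0.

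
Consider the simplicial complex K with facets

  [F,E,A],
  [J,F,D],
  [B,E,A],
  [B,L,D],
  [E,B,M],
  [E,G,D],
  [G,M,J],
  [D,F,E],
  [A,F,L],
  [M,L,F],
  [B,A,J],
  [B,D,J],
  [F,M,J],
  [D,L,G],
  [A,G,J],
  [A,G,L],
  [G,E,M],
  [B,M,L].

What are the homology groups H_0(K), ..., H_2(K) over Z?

H_0 = Z,  H_1 = Z^2,  H_2 = Z.

K has 9 vertices, 27 edges, 18 triangles.
rank ∂_0 = 0, rank ∂_1 = 8 ⇒ b_0 = 9 − 0 − 8 = 1; all invariant factors of ∂_1 are 1 so no torsion. So H_0 ≅ Z.
rank ∂_1 = 8, rank ∂_2 = 17 ⇒ b_1 = 27 − 8 − 17 = 2; all invariant factors of ∂_2 are 1 so no torsion. So H_1 ≅ Z^2.
rank ∂_2 = 17, rank ∂_3 = 0 ⇒ b_2 = 18 − 17 − 0 = 1. So H_2 ≅ Z.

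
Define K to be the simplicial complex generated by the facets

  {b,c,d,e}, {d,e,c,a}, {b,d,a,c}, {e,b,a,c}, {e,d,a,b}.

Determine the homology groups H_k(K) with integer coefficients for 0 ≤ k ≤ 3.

Order the vertices as a < b < c < d < e. Listing each simplex with vertices in this order, K has dimension 3 with simplices:

  0-simplices (5): a, b, c, d, e
  1-simplices (10): ab, ac, ad, ae, bc, bd, be, cd, ce, de
  2-simplices (10): abc, abd, abe, acd, ace, ade, bcd, bce, bde, cde
  3-simplices (5): abcd, abce, abde, acde, bcde

Hence C_0 ≅ Z^5, C_1 ≅ Z^10, C_2 ≅ Z^10, C_3 ≅ Z^5.

∂_1: C_1 → C_0 is given by ∂[p,q] = [q] − [p]. For instance
  ∂bd = d − b.
As a 5×10 matrix over Z this has rank 4, with invariant factors (1,1,1,1).

Boundary ∂_2: C_2 → C_1 maps a triangle to the signed sum of its edges. For instance
  ∂ace = ce − ae + ac,
  ∂abe = be − ae + ab.
This gives a 10×10 integer matrix of rank 6; reducing to Smith normal form yields diagonal entries (1,1,1,1,1,1).

Boundary ∂_3: C_3 → C_2 sends each 3-simplex σ to the alternating sum Σ_i (−1)^i (σ with its i-th vertex removed). For instance
  ∂abcd = bcd − acd + abd − abc,
  ∂acde = cde − ade + ace − acd.
The resulting 10×5 matrix has rank 4, and its Smith normal form has invariant factors (1,1,1,1).

Reading off H_k = ker ∂_k / im ∂_{k+1}:

  H_0: rank C_0 − rank ∂_1 = 5 − 4 = 1, and the invariant factors of ∂_1 are all 1, so H_0 ≅ Z.
  H_1: rank ker ∂_1 − rank ∂_2 = (10 − 4) − 6 = 0, and the invariant factors of ∂_2 are all 1, so H_1 ≅ 0.
  H_2: rank ker ∂_2 − rank ∂_3 = (10 − 6) − 4 = 0, and the invariant factors of ∂_3 are all 1, so H_2 ≅ 0.
  H_3: rank ker ∂_3 − rank ∂_4 = (5 − 4) − 0 = 1, and there is no ∂_4, so H_3 ≅ Z.

H_0 ≅ Z,  H_1 = 0,  H_2 = 0,  H_3 ≅ Z.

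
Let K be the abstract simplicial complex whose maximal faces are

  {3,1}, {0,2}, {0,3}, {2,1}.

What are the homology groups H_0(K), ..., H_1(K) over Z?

Order the vertices as 0 < 1 < 2 < 3. Listing each simplex with vertices in this order, K has dimension 1 with simplices:

  0-simplices (4): [0], [1], [2], [3]
  1-simplices (4): [0,2], [0,3], [1,2], [1,3]

so the chain groups are C_0 ≅ Z^4, C_1 ≅ Z^4.

∂_1: C_1 → C_0 sends each edge [p,q] (with p < q) to q − p.
As a 4×4 matrix over Z this has rank 3, with invariant factors (1,1,1).

Now H_k = ker ∂_k / im ∂_{k+1}, so:

  H_0: rank C_0 − rank ∂_1 = 4 − 3 = 1, and the invariant factors of ∂_1 are all 1, so H_0 ≅ Z.
  H_1: rank ker ∂_1 − rank ∂_2 = (4 − 3) − 0 = 1, and there is no ∂_2, so H_1 ≅ Z.

H_0 ≅ Z,  H_1 ≅ Z.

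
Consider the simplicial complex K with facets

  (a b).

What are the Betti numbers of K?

b_0 = 1, b_1 = 0.

We work with the vertex ordering a < b. The simplices of K, each written with vertices in increasing order, are:

  0-simplices (2): a, b
  1-simplices (1): ab

giving chain groups C_0 ≅ Z^2, C_1 ≅ Z^1.

∂_1: C_1 → C_0 maps an edge to its endpoints' difference, ∂[p,q] = q − p.
The resulting 2×1 matrix has rank 1, and its Smith normal form has invariant factors (1).

Reading off H_k = ker ∂_k / im ∂_{k+1}:

  H_0: rank C_0 − rank ∂_1 = 2 − 1 = 1, and the invariant factors of ∂_1 are all 1, so H_0 ≅ Z.
  H_1: rank ker ∂_1 − rank ∂_2 = (1 − 1) − 0 = 0, and there is no ∂_2, so H_1 ≅ 0.

Hence the Betti numbers are b_0 = 1, b_1 = 0.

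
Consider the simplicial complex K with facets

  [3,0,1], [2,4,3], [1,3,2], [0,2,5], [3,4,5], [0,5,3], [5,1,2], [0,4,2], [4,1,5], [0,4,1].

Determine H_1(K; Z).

We work with the vertex ordering 0 < 1 < 2 < 3 < 4 < 5. The simplices of K, each written with vertices in increasing order, are:

  0-simplices (6): [0], [1], [2], [3], [4], [5]
  1-simplices (15): [0,1], [0,2], [0,3], [0,4], [0,5], [1,2], [1,3], [1,4], [1,5], [2,3], [2,4], [2,5], [3,4], [3,5], [4,5]
  2-simplices (10): [0,1,3], [0,1,4], [0,2,4], [0,2,5], [0,3,5], [1,2,3], [1,2,5], [1,4,5], [2,3,4], [3,4,5]

Hence C_0 ≅ Z^6, C_1 ≅ Z^15, C_2 ≅ Z^10.

Boundary ∂_1: C_1 → C_0 is given by ∂[p,q] = [q] − [p]. For instance
  ∂[1,5] = [5] − [1].
The 6×15 boundary matrix has rank 5 and Smith normal form diag(1,1,1,1,1).

Boundary ∂_2: C_2 → C_1 maps a triangle to the signed sum of its edges. For instance
  ∂[2,3,4] = [3,4] − [2,4] + [2,3],
  ∂[1,2,5] = [2,5] − [1,5] + [1,2].
The 15×10 boundary matrix has rank 10 and Smith normal form diag(1,1,1,1,1,1,1,1,1,2).

Now H_k = ker ∂_k / im ∂_{k+1}, so:

  H_1: rank ker ∂_1 − rank ∂_2 = (15 − 5) − 10 = 0, and ∂_2 has invariant factor 2 > 1, so H_1 ≅ Z/2.

H_1 ≅ Z/2.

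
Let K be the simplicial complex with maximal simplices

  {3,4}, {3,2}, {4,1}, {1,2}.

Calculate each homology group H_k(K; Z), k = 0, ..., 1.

Fix the vertex order 1 < 2 < 3 < 4 and write every simplex with vertices in increasing order. Then dim K = 1 and the simplices of K are:

  0-simplices (4): [1], [2], [3], [4]
  1-simplices (4): [1,2], [1,4], [2,3], [3,4]

so the chain groups are C_0 ≅ Z^4, C_1 ≅ Z^4.

∂_1: C_1 → C_0 sends each edge [p,q] (with p < q) to q − p.
The resulting 4×4 matrix has rank 3, and its Smith normal form has invariant factors (1,1,1).

Reading off H_k = ker ∂_k / im ∂_{k+1}:

  H_0: rank C_0 − rank ∂_1 = 4 − 3 = 1, and the invariant factors of ∂_1 are all 1, so H_0 = Z.
  H_1: rank ker ∂_1 − rank ∂_2 = (4 − 3) − 0 = 1, and there is no ∂_2, so H_1 = Z.

H_0 = Z,  H_1 = Z.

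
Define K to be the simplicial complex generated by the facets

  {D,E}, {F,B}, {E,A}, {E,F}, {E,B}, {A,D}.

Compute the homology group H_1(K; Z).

H_1 = Z^2.

Fix the vertex order A < B < D < E < F and write every simplex with vertices in increasing order. Then dim K = 1 and the simplices of K are:

  0-simplices (5): A, B, D, E, F
  1-simplices (6): AD, AE, BE, BF, DE, EF

giving chain groups C_0 ≅ Z^5, C_1 ≅ Z^6.

The boundary map ∂_1: C_1 → C_0 sends each edge [p,q] (with p < q) to q − p.
The resulting 5×6 matrix has rank 4, and its Smith normal form has invariant factors (1,1,1,1).

Reading off H_k = ker ∂_k / im ∂_{k+1}:

  H_1: rank ker ∂_1 − rank ∂_2 = (6 − 4) − 0 = 2, and there is no ∂_2, so H_1 ≅ Z^2.

(K is a triangulation of a wedge of 2 circles.)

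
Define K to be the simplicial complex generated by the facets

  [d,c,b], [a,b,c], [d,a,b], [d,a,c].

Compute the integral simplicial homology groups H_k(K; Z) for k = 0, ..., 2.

H_0 ≅ Z,  H_1 = 0,  H_2 ≅ Z.

K has 4 vertices, 6 edges, 4 triangles.
rank ∂_0 = 0, rank ∂_1 = 3 ⇒ b_0 = 4 − 0 − 3 = 1; all invariant factors of ∂_1 are 1 so no torsion. So H_0 = Z.
rank ∂_1 = 3, rank ∂_2 = 3 ⇒ b_1 = 6 − 3 − 3 = 0; all invariant factors of ∂_2 are 1 so no torsion. So H_1 = 0.
rank ∂_2 = 3, rank ∂_3 = 0 ⇒ b_2 = 4 − 3 − 0 = 1. So H_2 = Z.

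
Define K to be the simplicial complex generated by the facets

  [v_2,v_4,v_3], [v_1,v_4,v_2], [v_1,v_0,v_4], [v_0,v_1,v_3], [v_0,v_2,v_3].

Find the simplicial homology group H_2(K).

H_2 = 0.

Fix the vertex order v_0 < v_1 < v_2 < v_3 < v_4 and write every simplex with vertices in increasing order. Then dim K = 2 and the simplices of K are:

  0-simplices (5): [v_0], [v_1], [v_2], [v_3], [v_4]
  1-simplices (10): [v_0,v_1], [v_0,v_2], [v_0,v_3], [v_0,v_4], [v_1,v_2], [v_1,v_3], [v_1,v_4], [v_2,v_3], [v_2,v_4], [v_3,v_4]
  2-simplices (5): [v_0,v_1,v_3], [v_0,v_1,v_4], [v_0,v_2,v_3], [v_1,v_2,v_4], [v_2,v_3,v_4]

giving chain groups C_0 ≅ Z^5, C_1 ≅ Z^10, C_2 ≅ Z^5.

The boundary map ∂_1: C_1 → C_0 maps an edge to its endpoints' difference, ∂[p,q] = q − p.
This gives a 5×10 integer matrix of rank 4; reducing to Smith normal form yields diagonal entries (1,1,1,1).

The boundary map ∂_2: C_2 → C_1 sends each 2-simplex [p,q,r] to [q,r] − [p,r] + [p,q]. For instance
  ∂[v_2,v_3,v_4] = [v_3,v_4] − [v_2,v_4] + [v_2,v_3],
  ∂[v_1,v_2,v_4] = [v_2,v_4] − [v_1,v_4] + [v_1,v_2].
The resulting 10×5 matrix has rank 5, and its Smith normal form has invariant factors (1,1,1,1,1).

Computing H_k = (kernel of ∂_k) / (image of ∂_{k+1}):

  H_2: rank ker ∂_2 − rank ∂_3 = (5 − 5) − 0 = 0, and there is no ∂_3, so H_2 = 0.

(K is a triangulation of the Möbius band.)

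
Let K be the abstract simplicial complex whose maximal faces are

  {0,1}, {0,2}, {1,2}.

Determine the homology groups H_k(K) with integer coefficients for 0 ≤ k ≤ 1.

H_0 = Z,  H_1 = Z.

Take the total order 0 < 1 < 2 on the vertex set. Then K (dimension 1) consists of the simplices:

  0-simplices (3): [0], [1], [2]
  1-simplices (3): [0,1], [0,2], [1,2]

Hence C_0 ≅ Z^3, C_1 ≅ Z^3.

∂_1: C_1 → C_0 sends each edge [p,q] (with p < q) to q − p.
As a 3×3 matrix over Z this has rank 2, with invariant factors (1,1).

From H_k ≅ ker(∂_k) / im(∂_{k+1}) we obtain:

  H_0: rank C_0 − rank ∂_1 = 3 − 2 = 1, and the invariant factors of ∂_1 are all 1, so H_0 = Z.
  H_1: rank ker ∂_1 − rank ∂_2 = (3 − 2) − 0 = 1, and there is no ∂_2, so H_1 = Z.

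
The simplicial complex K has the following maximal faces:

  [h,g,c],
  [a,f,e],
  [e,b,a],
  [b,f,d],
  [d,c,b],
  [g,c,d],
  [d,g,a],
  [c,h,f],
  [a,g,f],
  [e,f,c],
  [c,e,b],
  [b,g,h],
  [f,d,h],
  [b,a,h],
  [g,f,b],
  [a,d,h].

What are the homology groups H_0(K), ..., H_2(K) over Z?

H_0 ≅ Z,  H_1 ≅ Z^2,  H_2 ≅ Z.

Take the total order a < b < c < d < e < f < g < h on the vertex set. Then K (dimension 2) consists of the simplices:

  0-simplices (8): a, b, c, d, e, f, g, h
  1-simplices (24): ab, ad, ae, af, ag, ah, bc, bd, be, bf, bg, bh, cd, ce, cf, cg, ch, df, dg, dh, ef, fg, fh, gh
  2-simplices (16): abe, abh, adg, adh, aef, afg, bcd, bce, bdf, bfg, bgh, cdg, cef, cfh, cgh, dfh

Hence C_0 ≅ Z^8, C_1 ≅ Z^24, C_2 ≅ Z^16.

∂_1: C_1 → C_0 sends each edge [p,q] (with p < q) to q − p.
This gives a 8×24 integer matrix of rank 7; reducing to Smith normal form yields diagonal entries (1,1,1,1,1,1,1).

The boundary map ∂_2: C_2 → C_1 sends each 2-simplex [p,q,r] to [q,r] − [p,r] + [p,q]. For instance
  ∂adg = dg − ag + ad,
  ∂afg = fg − ag + af.
The 24×16 boundary matrix has rank 15 and Smith normal form diag(1,1,1,1,1,1,1,1,1,1,1,1,1,1,1).

Reading off H_k = ker ∂_k / im ∂_{k+1}:

  H_0: rank C_0 − rank ∂_1 = 8 − 7 = 1, and the invariant factors of ∂_1 are all 1, so H_0 ≅ Z.
  H_1: rank ker ∂_1 − rank ∂_2 = (24 − 7) − 15 = 2, and the invariant factors of ∂_2 are all 1, so H_1 ≅ Z^2.
  H_2: rank ker ∂_2 − rank ∂_3 = (16 − 15) − 0 = 1, and there is no ∂_3, so H_2 ≅ Z.

As a check, the Euler characteristic is 8 − 24 + 16 = 0, which agrees with 1 − 2 + 1 = 0.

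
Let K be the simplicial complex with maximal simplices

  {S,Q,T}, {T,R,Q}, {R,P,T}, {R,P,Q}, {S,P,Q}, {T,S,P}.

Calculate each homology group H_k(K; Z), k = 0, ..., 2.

Order the vertices as P < Q < R < S < T. Listing each simplex with vertices in this order, K has dimension 2 with simplices:

  0-simplices (5): P, Q, R, S, T
  1-simplices (9): PQ, PR, PS, PT, QR, QS, QT, RT, ST
  2-simplices (6): PQR, PQS, PRT, PST, QRT, QST

Hence C_0 ≅ Z^5, C_1 ≅ Z^9, C_2 ≅ Z^6.

Boundary ∂_1: C_1 → C_0 sends each edge [p,q] (with p < q) to q − p. For instance
  ∂PS = S − P.
The 5×9 boundary matrix has rank 4 and Smith normal form diag(1,1,1,1).

Boundary ∂_2: C_2 → C_1 acts by ∂[p,q,r] = [q,r] − [p,r] + [p,q]. For instance
  ∂PQR = QR − PR + PQ,
  ∂PST = ST − PT + PS.
The 9×6 boundary matrix has rank 5 and Smith normal form diag(1,1,1,1,1).

From H_k ≅ ker(∂_k) / im(∂_{k+1}) we obtain:

  H_0: rank C_0 − rank ∂_1 = 5 − 4 = 1, and the invariant factors of ∂_1 are all 1, so H_0 ≅ Z.
  H_1: rank ker ∂_1 − rank ∂_2 = (9 − 4) − 5 = 0, and the invariant factors of ∂_2 are all 1, so H_1 ≅ 0.
  H_2: rank ker ∂_2 − rank ∂_3 = (6 − 5) − 0 = 1, and there is no ∂_3, so H_2 ≅ Z.

As a check, the Euler characteristic is 5 − 9 + 6 = 2, which agrees with 1 − 0 + 1 = 2.
(K is a triangulation of the 2-sphere S^2.)

H_0 ≅ Z,  H_1 = 0,  H_2 ≅ Z.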